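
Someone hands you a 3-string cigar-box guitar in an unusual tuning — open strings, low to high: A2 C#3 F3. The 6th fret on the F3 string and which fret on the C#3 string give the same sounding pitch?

Fret 6 on F3 is MIDI 53 + 6 = 59 (B3). On the C#3 string (open MIDI 49), that pitch is 59 − 49 = fret 10.

10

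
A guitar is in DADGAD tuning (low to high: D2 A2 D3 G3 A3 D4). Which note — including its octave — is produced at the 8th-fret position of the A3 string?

The open A3 string plus 8 semitones: A–A#–B–C–C#–D–D#–E–F.
The walk passes from B into C once, so the octave number goes from 3 to 4.

F4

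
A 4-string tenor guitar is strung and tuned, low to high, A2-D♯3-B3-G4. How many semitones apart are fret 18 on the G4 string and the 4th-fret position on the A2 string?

G4 at fret 18 → C♯6 (MIDI 85); A2 at fret 4 → C♯3 (MIDI 49).
85 − 49 = 36, so the two pitches are 36 semitones apart, with C♯6 the higher.

36 semitones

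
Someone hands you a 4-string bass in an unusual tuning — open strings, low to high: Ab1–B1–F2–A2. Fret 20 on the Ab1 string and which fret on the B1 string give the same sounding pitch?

Fret 20 on Ab1 is MIDI 32 + 20 = 52 (E3). On the B1 string (open MIDI 35), that pitch is 52 − 35 = fret 17.

17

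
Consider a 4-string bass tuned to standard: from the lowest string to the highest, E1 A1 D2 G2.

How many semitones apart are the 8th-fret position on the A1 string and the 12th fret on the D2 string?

A1 at fret 8 → F2 (MIDI 41); D2 at fret 12 → D3 (MIDI 50).
41 − 50 = -9, so the two pitches are 9 semitones apart, with D3 the higher.

9 semitones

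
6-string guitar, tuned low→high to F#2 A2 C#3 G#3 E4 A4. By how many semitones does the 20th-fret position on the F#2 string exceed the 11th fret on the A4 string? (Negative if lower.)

F#2 at fret 20 → D4 (MIDI 62); A4 at fret 11 → G#5 (MIDI 80).
62 − 80 = -18, so the two pitches are 18 semitones apart.

-18 semitones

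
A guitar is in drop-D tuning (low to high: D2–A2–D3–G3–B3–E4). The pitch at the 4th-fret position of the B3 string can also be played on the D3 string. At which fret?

Fret 4 on B3 is MIDI 59 + 4 = 63 (D#4). On the D3 string (open MIDI 50), that pitch is 63 − 50 = fret 13.

13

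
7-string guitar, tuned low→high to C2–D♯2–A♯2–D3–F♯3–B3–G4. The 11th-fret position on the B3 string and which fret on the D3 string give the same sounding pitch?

20

B3 at fret 11 is B3 + 11 semitones = A♯4.
The open D3 string is 9 semitones below the open B3, so the same pitch on the D3 string lies at fret 11 + 9 = 20.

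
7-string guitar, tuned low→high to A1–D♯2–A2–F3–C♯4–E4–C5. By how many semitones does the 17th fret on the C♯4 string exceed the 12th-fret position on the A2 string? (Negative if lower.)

C♯4 at fret 17 → F♯5 (MIDI 78); A2 at fret 12 → A3 (MIDI 57).
78 − 57 = 21, so the two pitches are 21 semitones apart.

21 semitones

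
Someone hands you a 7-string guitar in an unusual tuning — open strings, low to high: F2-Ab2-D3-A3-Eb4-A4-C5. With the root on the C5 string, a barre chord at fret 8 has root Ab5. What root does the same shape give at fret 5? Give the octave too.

F5

Moving from fret 8 to fret 5 shifts the root by -3 semitones.
Ab5 down 3 semitones is F5.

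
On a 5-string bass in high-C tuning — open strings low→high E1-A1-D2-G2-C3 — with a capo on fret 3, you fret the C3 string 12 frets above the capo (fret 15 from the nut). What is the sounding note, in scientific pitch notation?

D#4

The capo raises the open C3 by 3 semitones to D#3; fretting 12 more gives C3 + 3 + 12 = C3 + 15 semitones = D#4.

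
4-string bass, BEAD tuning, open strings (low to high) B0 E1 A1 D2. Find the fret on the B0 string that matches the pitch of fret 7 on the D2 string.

22

D2 at fret 7 is D2 + 7 semitones = A2.
The open B0 string is 15 semitones below the open D2, so the same pitch on the B0 string lies at fret 7 + 15 = 22.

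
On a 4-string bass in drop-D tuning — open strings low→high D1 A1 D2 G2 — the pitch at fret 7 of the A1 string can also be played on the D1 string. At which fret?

Fret 7 on A1 is MIDI 33 + 7 = 40 (E2). On the D1 string (open MIDI 26), that pitch is 40 − 26 = fret 14.

14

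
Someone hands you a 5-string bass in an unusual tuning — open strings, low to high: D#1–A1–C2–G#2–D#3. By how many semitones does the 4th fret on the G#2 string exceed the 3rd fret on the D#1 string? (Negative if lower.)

18 semitones

G#2 at fret 4 → C3 (MIDI 48); D#1 at fret 3 → F#1 (MIDI 30).
48 − 30 = 18, so the two pitches are 18 semitones apart.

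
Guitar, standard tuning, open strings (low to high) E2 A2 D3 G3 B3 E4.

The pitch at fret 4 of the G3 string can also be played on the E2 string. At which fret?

G3 at fret 4 is G3 + 4 semitones = B3.
The open E2 string is 15 semitones below the open G3, so the same pitch on the E2 string lies at fret 4 + 15 = 19.

19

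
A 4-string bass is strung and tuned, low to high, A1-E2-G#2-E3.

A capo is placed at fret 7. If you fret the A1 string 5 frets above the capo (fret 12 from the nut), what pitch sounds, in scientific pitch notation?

A2

The capo raises the open A1 by 7 semitones to E2; fretting 5 more gives A1 + 7 + 5 = A1 + 12 semitones = A2.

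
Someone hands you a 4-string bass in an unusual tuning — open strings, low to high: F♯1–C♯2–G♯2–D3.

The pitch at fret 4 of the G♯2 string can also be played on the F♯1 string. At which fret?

G♯2 at fret 4 is G♯2 + 4 semitones = C3.
The open F♯1 string is 14 semitones below the open G♯2, so the same pitch on the F♯1 string lies at fret 4 + 14 = 18.

18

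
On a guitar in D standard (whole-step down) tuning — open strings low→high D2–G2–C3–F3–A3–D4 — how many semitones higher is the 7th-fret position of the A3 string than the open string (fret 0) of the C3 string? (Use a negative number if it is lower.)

16 semitones

A3 at fret 7 → E4 (MIDI 64); C3 at fret 0 → C3 (MIDI 48).
64 − 48 = 16, so the two pitches are 16 semitones apart.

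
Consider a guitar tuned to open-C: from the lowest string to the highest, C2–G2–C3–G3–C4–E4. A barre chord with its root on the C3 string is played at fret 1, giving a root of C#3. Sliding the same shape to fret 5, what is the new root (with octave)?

F3

Moving from fret 1 to fret 5 shifts the root by 4 semitones.
C#3 up 4 semitones is F3.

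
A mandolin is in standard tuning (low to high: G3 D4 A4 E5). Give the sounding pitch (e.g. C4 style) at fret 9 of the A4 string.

F♯5

The open A4 string plus 9 semitones: A–A#–B–C–C#–D–D#–E–F–F#.
The walk passes from B into C once, so the octave number goes from 4 to 5.
(Equivalently spelled G♭5.)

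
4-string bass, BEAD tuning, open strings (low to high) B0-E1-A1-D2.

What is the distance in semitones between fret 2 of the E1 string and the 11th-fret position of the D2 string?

E1 at fret 2 → F#1 (MIDI 30); D2 at fret 11 → C#3 (MIDI 49).
30 − 49 = -19, so the two pitches are 19 semitones apart, with C#3 the higher.

19 semitones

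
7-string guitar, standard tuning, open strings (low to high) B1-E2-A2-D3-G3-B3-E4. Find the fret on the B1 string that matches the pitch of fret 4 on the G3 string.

Fret 4 on G3 is MIDI 55 + 4 = 59 (B3). On the B1 string (open MIDI 35), that pitch is 59 − 35 = fret 24.

24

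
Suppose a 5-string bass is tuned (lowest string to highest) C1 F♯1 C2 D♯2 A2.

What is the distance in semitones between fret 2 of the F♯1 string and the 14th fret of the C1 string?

6 semitones

F♯1 at fret 2 → G♯1 (MIDI 32); C1 at fret 14 → D2 (MIDI 38).
32 − 38 = -6, so the two pitches are 6 semitones apart, with D2 the higher.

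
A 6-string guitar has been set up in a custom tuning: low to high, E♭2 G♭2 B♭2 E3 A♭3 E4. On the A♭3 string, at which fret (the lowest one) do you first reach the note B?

From A♭3, count semitones up the chromatic scale until reaching B: Ab–A–Bb–B — 3 steps.

3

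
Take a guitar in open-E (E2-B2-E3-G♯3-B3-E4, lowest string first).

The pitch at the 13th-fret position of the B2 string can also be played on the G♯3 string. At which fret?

Fret 13 on B2 is MIDI 47 + 13 = 60 (C4). On the G♯3 string (open MIDI 56), that pitch is 60 − 56 = fret 4.

4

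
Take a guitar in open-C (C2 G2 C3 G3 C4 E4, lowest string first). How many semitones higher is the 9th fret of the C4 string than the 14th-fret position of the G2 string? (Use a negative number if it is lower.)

12 semitones

C4 at fret 9 → A4 (MIDI 69); G2 at fret 14 → A3 (MIDI 57).
69 − 57 = 12, so the two pitches are 12 semitones apart.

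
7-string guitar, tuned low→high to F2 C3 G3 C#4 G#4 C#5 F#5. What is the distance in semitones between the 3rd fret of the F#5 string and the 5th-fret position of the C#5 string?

3 semitones

F#5 at fret 3 → A5 (MIDI 81); C#5 at fret 5 → F#5 (MIDI 78).
81 − 78 = 3, so the two pitches are 3 semitones apart, with A5 the higher.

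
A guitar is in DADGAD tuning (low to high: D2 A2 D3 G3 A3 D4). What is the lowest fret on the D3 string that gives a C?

10

From D3, count semitones up the chromatic scale until reaching C: D–D#–E–F–…–A#–B–C — 10 steps.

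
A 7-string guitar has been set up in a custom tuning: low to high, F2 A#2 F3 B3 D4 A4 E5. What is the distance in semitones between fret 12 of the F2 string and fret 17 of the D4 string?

26 semitones

F2 at fret 12 → F3 (MIDI 53); D4 at fret 17 → G5 (MIDI 79).
53 − 79 = -26, so the two pitches are 26 semitones apart, with G5 the higher.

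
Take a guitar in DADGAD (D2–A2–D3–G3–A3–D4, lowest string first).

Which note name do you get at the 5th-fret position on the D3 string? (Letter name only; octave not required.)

G

D3 is MIDI 50. Adding 5 gives 55; 55 mod 12 = 7, i.e. G.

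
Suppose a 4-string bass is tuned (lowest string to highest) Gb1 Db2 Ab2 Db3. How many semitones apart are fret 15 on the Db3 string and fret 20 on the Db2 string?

7 semitones

Db3 at fret 15 → E4 (MIDI 64); Db2 at fret 20 → A3 (MIDI 57).
64 − 57 = 7, so the two pitches are 7 semitones apart, with E4 the higher.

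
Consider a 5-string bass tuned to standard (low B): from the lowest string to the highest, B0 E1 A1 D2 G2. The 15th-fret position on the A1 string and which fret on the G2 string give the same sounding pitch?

5

Fret 15 on A1 is MIDI 33 + 15 = 48 (C3). On the G2 string (open MIDI 43), that pitch is 48 − 43 = fret 5.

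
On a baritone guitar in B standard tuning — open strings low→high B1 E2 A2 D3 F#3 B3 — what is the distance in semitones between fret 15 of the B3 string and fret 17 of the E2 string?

17 semitones

B3 at fret 15 → D5 (MIDI 74); E2 at fret 17 → A3 (MIDI 57).
74 − 57 = 17, so the two pitches are 17 semitones apart, with D5 the higher.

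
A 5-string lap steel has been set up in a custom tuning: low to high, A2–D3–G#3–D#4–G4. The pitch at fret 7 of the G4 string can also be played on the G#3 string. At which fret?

18

G4 at fret 7 is G4 + 7 semitones = D5.
The open G#3 string is 11 semitones below the open G4, so the same pitch on the G#3 string lies at fret 7 + 11 = 18.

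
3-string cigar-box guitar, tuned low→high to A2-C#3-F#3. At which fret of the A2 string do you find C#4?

16

C#4 is 16 semitones above the open A2 (A–A#–B–C–…–B–C–C#), so it sits at fret 16.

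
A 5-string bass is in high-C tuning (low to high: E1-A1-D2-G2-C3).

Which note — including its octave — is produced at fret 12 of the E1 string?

E1 is MIDI 28. Adding 12 gives 40, which is E2.

E2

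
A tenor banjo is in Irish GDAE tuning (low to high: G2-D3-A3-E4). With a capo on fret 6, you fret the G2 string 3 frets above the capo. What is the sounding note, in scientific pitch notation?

E3

The capo raises the open G2 by 6 semitones to C♯3; fretting 3 more gives G2 + 6 + 3 = G2 + 9 semitones = E3.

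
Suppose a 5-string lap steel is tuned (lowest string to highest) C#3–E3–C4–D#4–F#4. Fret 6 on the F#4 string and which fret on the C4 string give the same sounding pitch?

F#4 at fret 6 is F#4 + 6 semitones = C5.
The open C4 string is 6 semitones below the open F#4, so the same pitch on the C4 string lies at fret 6 + 6 = 12.

12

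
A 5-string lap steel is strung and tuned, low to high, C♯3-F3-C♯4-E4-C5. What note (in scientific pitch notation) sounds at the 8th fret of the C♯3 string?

A3

Each fret is one semitone, so C♯3 + 8 = A3.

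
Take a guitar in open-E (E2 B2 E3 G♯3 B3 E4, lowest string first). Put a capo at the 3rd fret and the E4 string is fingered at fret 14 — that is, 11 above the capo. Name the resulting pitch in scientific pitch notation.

The capo raises the open E4 by 3 semitones to G4; fretting 11 more gives E4 + 3 + 11 = E4 + 14 semitones = F♯5.
(Also written G♭.)

F♯5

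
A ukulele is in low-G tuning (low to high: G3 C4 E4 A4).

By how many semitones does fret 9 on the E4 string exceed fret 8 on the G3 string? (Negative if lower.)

10 semitones

E4 at fret 9 → C♯5 (MIDI 73); G3 at fret 8 → D♯4 (MIDI 63).
73 − 63 = 10, so the two pitches are 10 semitones apart.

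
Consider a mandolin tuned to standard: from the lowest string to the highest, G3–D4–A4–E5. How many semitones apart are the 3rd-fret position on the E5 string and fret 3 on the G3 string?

E5 at fret 3 → G5 (MIDI 79); G3 at fret 3 → A#3 (MIDI 58).
79 − 58 = 21, so the two pitches are 21 semitones apart, with G5 the higher.

21 semitones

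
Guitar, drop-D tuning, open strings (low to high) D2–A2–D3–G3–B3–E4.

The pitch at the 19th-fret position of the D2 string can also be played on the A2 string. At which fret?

D2 at fret 19 is D2 + 19 semitones = A3.
The open A2 string is 7 semitones above the open D2, so the same pitch on the A2 string lies at fret 19 − 7 = 12.

12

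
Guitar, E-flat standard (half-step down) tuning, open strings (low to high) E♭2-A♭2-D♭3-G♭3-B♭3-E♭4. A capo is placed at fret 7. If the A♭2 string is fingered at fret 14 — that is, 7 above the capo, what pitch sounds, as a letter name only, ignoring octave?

B♭

The capo raises the open A♭2 by 7 semitones to E♭3; fretting 7 more gives A♭2 + 7 + 7 = A♭2 + 14 semitones, landing on B♭.
(Also written A♯.)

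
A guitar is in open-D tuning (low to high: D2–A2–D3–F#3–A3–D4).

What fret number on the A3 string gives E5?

19

E5 is 19 semitones above the open A3 (A–A#–B–C–…–D–D#–E), so it sits at fret 19.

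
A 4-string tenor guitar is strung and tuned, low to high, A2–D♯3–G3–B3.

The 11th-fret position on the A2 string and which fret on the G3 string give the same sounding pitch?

1

A2 at fret 11 is A2 + 11 semitones = G♯3.
The open G3 string is 10 semitones above the open A2, so the same pitch on the G3 string lies at fret 11 − 10 = 1.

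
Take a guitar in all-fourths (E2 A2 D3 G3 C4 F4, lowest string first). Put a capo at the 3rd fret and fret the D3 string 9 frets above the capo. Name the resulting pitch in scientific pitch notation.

The capo raises the open D3 by 3 semitones to F3; fretting 9 more gives D3 + 3 + 9 = D3 + 12 semitones = D4.

D4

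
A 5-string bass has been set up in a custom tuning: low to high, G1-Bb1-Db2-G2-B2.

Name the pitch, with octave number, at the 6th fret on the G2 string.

G2 is MIDI 43. Adding 6 gives 49, which is Db3.

Db3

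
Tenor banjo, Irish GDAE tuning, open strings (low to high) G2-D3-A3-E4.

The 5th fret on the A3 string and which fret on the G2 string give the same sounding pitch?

A3 at fret 5 is A3 + 5 semitones = D4.
The open G2 string is 14 semitones below the open A3, so the same pitch on the G2 string lies at fret 5 + 14 = 19.

19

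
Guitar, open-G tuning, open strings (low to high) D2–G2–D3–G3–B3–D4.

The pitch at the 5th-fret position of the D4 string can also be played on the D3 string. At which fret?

D4 at fret 5 is D4 + 5 semitones = G4.
The open D3 string is 12 semitones below the open D4, so the same pitch on the D3 string lies at fret 5 + 12 = 17.

17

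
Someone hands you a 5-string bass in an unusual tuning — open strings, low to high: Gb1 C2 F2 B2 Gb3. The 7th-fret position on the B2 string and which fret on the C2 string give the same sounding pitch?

B2 at fret 7 is B2 + 7 semitones = Gb3.
The open C2 string is 11 semitones below the open B2, so the same pitch on the C2 string lies at fret 7 + 11 = 18.

18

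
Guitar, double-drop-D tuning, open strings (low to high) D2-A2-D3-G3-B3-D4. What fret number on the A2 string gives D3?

D3 is 5 semitones above the open A2 (A–A#–B–C–C#–D), so it sits at fret 5.

5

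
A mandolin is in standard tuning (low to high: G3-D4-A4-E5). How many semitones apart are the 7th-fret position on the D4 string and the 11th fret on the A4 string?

11 semitones

D4 at fret 7 → A4 (MIDI 69); A4 at fret 11 → G#5 (MIDI 80).
69 − 80 = -11, so the two pitches are 11 semitones apart, with G#5 the higher.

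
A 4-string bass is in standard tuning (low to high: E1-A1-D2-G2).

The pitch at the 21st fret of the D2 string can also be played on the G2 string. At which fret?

16

Fret 21 on D2 is MIDI 38 + 21 = 59 (B3). On the G2 string (open MIDI 43), that pitch is 59 − 43 = fret 16.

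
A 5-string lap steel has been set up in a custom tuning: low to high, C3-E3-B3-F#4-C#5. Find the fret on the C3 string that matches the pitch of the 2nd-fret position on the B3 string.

13

Fret 2 on B3 is MIDI 59 + 2 = 61 (C#4). On the C3 string (open MIDI 48), that pitch is 61 − 48 = fret 13.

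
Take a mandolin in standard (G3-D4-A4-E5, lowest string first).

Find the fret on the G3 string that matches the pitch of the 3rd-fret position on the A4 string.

A4 at fret 3 is A4 + 3 semitones = C5.
The open G3 string is 14 semitones below the open A4, so the same pitch on the G3 string lies at fret 3 + 14 = 17.

17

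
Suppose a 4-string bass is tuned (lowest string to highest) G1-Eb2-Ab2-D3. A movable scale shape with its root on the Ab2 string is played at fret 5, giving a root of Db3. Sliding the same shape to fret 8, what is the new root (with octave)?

E3

Moving from fret 5 to fret 8 shifts the root by 3 semitones.
Db3 up 3 semitones is E3.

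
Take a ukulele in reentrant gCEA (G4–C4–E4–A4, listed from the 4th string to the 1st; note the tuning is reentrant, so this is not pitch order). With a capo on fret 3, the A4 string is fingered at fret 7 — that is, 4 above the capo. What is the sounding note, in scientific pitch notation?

E5

The capo raises the open A4 by 3 semitones to C5; fretting 4 more gives A4 + 3 + 4 = A4 + 7 semitones = E5.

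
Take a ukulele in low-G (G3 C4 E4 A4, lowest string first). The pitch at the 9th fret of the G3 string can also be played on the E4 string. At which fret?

0

Fret 9 on G3 is MIDI 55 + 9 = 64 (E4). On the E4 string (open MIDI 64), that pitch is 64 − 64 = fret 0.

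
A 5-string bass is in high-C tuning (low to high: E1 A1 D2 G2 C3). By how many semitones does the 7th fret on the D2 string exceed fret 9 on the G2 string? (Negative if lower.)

-7 semitones

D2 at fret 7 → A2 (MIDI 45); G2 at fret 9 → E3 (MIDI 52).
45 − 52 = -7, so the two pitches are 7 semitones apart.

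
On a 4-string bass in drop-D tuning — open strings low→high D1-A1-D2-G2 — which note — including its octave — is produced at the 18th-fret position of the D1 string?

G♯2

Each fret is one semitone, so D1 + 18 = G♯2.
(Equivalently spelled A♭2.)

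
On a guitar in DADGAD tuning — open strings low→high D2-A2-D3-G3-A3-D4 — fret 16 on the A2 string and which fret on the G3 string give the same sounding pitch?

6

A2 at fret 16 is A2 + 16 semitones = C♯4.
The open G3 string is 10 semitones above the open A2, so the same pitch on the G3 string lies at fret 16 − 10 = 6.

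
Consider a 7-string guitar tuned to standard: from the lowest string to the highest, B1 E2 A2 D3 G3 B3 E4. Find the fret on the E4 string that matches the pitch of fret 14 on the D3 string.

D3 at fret 14 is D3 + 14 semitones = E4.
The open E4 string is 14 semitones above the open D3, so the same pitch on the E4 string lies at fret 14 − 14 = 0.

0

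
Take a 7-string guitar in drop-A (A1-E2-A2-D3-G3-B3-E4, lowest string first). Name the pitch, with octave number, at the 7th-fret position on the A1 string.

The open A1 string plus 7 semitones: A–A#–B–C–C#–D–D#–E.
The walk passes from B into C once, so the octave number goes from 1 to 2.

E2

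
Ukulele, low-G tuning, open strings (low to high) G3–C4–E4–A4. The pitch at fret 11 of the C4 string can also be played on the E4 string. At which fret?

7

C4 at fret 11 is C4 + 11 semitones = B4.
The open E4 string is 4 semitones above the open C4, so the same pitch on the E4 string lies at fret 11 − 4 = 7.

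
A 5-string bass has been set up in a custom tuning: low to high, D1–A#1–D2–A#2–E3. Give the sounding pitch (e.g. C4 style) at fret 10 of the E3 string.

D4

Each fret is one semitone, so E3 + 10 = D4.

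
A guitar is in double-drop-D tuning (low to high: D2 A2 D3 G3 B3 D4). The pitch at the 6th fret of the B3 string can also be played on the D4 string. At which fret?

3

B3 at fret 6 is B3 + 6 semitones = F4.
The open D4 string is 3 semitones above the open B3, so the same pitch on the D4 string lies at fret 6 − 3 = 3.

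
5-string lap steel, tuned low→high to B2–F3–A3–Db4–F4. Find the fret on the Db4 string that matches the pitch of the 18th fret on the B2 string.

4

B2 at fret 18 is B2 + 18 semitones = F4.
The open Db4 string is 14 semitones above the open B2, so the same pitch on the Db4 string lies at fret 18 − 14 = 4.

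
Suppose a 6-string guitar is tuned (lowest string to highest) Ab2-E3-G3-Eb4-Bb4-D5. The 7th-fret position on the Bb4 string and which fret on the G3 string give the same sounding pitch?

Fret 7 on Bb4 is MIDI 70 + 7 = 77 (F5). On the G3 string (open MIDI 55), that pitch is 77 − 55 = fret 22.

22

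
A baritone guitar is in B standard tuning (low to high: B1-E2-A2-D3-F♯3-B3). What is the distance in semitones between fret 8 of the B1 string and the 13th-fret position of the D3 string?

20 semitones

B1 at fret 8 → G2 (MIDI 43); D3 at fret 13 → D♯4 (MIDI 63).
43 − 63 = -20, so the two pitches are 20 semitones apart, with D♯4 the higher.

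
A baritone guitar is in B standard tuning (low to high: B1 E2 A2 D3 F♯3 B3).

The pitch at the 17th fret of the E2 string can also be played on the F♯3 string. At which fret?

E2 at fret 17 is E2 + 17 semitones = A3.
The open F♯3 string is 14 semitones above the open E2, so the same pitch on the F♯3 string lies at fret 17 − 14 = 3.

3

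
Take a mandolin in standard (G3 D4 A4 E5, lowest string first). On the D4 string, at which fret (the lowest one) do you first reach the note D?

0

From D4, count semitones up the chromatic scale until reaching D: D — 0 steps.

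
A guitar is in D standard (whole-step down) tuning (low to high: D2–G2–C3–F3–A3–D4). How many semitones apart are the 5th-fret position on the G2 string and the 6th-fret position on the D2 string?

G2 at fret 5 → C3 (MIDI 48); D2 at fret 6 → G#2 (MIDI 44).
48 − 44 = 4, so the two pitches are 4 semitones apart, with C3 the higher.

4 semitones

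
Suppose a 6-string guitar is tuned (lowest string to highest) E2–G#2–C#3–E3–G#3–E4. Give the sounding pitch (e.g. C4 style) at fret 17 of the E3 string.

A4

Each fret is one semitone, so E3 + 17 = A4.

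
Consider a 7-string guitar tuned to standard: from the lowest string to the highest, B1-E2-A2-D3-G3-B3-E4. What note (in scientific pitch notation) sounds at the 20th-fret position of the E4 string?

C6

E4 is MIDI 64. Adding 20 gives 84, which is C6.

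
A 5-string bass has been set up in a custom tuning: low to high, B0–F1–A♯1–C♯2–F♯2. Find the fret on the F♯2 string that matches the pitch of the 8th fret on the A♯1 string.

A♯1 at fret 8 is A♯1 + 8 semitones = F♯2.
The open F♯2 string is 8 semitones above the open A♯1, so the same pitch on the F♯2 string lies at fret 8 − 8 = 0.

0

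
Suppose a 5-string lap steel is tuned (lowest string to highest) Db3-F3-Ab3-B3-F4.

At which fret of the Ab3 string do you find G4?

11

G4 is 11 semitones above the open Ab3 (Ab–A–Bb–B–…–F–Gb–G), so it sits at fret 11.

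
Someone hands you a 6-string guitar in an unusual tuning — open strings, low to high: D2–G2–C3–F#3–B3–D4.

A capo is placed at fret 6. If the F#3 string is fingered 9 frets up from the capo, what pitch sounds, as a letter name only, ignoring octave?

A

The capo raises the open F#3 by 6 semitones to C4; fretting 9 more gives F#3 + 6 + 9 = F#3 + 15 semitones, landing on A.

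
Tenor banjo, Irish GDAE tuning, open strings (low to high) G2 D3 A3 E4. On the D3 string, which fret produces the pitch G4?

17

G4 is 17 semitones above the open D3 (D–D#–E–F–…–F–F#–G), so it sits at fret 17.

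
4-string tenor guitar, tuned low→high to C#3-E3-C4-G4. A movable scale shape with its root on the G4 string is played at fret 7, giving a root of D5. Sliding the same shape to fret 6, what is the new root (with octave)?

C#5

Moving from fret 7 to fret 6 shifts the root by -1 semitone.
D5 down 1 semitone is C#5.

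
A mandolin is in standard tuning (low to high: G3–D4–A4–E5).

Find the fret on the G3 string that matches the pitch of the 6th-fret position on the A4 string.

A4 at fret 6 is A4 + 6 semitones = D♯5.
The open G3 string is 14 semitones below the open A4, so the same pitch on the G3 string lies at fret 6 + 14 = 20.

20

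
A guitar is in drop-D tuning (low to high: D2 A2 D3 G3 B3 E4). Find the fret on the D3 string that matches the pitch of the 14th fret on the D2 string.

2

D2 at fret 14 is D2 + 14 semitones = E3.
The open D3 string is 12 semitones above the open D2, so the same pitch on the D3 string lies at fret 14 − 12 = 2.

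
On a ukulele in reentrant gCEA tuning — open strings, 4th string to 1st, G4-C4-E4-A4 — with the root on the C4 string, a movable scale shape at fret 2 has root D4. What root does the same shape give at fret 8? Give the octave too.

G#4

Moving from fret 2 to fret 8 shifts the root by 6 semitones.
D4 up 6 semitones is G#4.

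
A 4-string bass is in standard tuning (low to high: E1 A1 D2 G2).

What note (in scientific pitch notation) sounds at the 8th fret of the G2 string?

G2 is MIDI 43. Adding 8 gives 51, which is D#3.
(Equivalently spelled Eb3.)

D#3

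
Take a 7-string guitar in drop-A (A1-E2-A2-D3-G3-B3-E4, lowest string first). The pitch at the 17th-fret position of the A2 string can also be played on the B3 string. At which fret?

3

A2 at fret 17 is A2 + 17 semitones = D4.
The open B3 string is 14 semitones above the open A2, so the same pitch on the B3 string lies at fret 17 − 14 = 3.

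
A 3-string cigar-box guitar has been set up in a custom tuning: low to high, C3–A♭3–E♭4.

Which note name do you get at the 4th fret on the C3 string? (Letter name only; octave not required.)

Each fret is one semitone, so C3 + 4 = E.

E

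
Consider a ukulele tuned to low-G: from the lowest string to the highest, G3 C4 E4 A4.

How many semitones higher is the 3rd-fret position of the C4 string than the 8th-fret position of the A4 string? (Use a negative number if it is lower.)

-14 semitones

C4 at fret 3 → D#4 (MIDI 63); A4 at fret 8 → F5 (MIDI 77).
63 − 77 = -14, so the two pitches are 14 semitones apart.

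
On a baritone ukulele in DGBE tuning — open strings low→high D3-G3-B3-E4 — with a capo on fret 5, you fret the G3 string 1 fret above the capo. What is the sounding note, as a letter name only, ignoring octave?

The capo raises the open G3 by 5 semitones to C4; fretting 1 more gives G3 + 5 + 1 = G3 + 6 semitones, landing on C♯.
(Also written D♭.)

C♯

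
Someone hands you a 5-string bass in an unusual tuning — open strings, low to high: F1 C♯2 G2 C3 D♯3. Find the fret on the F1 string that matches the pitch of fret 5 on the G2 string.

19

G2 at fret 5 is G2 + 5 semitones = C3.
The open F1 string is 14 semitones below the open G2, so the same pitch on the F1 string lies at fret 5 + 14 = 19.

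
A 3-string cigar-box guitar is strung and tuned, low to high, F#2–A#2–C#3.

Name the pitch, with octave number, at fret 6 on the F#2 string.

C3

Each fret is one semitone, so F#2 + 6 = C3.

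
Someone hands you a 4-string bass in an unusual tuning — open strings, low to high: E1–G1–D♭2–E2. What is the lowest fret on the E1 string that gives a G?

3

From E1, count semitones up the chromatic scale until reaching G: E–F–Gb–G — 3 steps.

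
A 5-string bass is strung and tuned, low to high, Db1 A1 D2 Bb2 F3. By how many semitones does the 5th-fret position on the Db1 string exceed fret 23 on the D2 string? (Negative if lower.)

-31 semitones

Db1 at fret 5 → Gb1 (MIDI 30); D2 at fret 23 → Db4 (MIDI 61).
30 − 61 = -31, so the two pitches are 31 semitones apart.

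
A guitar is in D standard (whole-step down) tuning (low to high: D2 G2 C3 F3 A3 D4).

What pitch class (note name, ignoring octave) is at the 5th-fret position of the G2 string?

C

The open G2 string plus 5 semitones: G–G#–A–A#–B–C.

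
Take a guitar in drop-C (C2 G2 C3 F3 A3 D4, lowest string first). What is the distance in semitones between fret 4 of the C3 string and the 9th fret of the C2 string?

C3 at fret 4 → E3 (MIDI 52); C2 at fret 9 → A2 (MIDI 45).
52 − 45 = 7, so the two pitches are 7 semitones apart, with E3 the higher.

7 semitones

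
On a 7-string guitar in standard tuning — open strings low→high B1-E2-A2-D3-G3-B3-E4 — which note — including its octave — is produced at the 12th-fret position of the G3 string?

G4

G3 is MIDI 55. Adding 12 gives 67, which is G4.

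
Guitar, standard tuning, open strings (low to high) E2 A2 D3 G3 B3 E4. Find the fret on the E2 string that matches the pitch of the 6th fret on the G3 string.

21

G3 at fret 6 is G3 + 6 semitones = C#4.
The open E2 string is 15 semitones below the open G3, so the same pitch on the E2 string lies at fret 6 + 15 = 21.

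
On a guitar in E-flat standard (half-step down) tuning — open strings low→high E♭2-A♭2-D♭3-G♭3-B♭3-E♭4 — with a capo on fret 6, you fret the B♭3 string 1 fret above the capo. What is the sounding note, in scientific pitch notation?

F4

The capo raises the open B♭3 by 6 semitones to E4; fretting 1 more gives B♭3 + 6 + 1 = B♭3 + 7 semitones = F4.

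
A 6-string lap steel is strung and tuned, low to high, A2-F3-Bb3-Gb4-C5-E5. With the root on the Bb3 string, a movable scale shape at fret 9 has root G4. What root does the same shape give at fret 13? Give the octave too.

Moving from fret 9 to fret 13 shifts the root by 4 semitones.
G4 up 4 semitones is B4.

B4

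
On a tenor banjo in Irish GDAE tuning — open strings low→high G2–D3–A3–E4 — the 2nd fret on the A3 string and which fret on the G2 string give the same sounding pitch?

16

A3 at fret 2 is A3 + 2 semitones = B3.
The open G2 string is 14 semitones below the open A3, so the same pitch on the G2 string lies at fret 2 + 14 = 16.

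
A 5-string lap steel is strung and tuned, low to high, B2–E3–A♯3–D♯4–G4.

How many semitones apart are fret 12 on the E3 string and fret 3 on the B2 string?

E3 at fret 12 → E4 (MIDI 64); B2 at fret 3 → D3 (MIDI 50).
64 − 50 = 14, so the two pitches are 14 semitones apart, with E4 the higher.

14 semitones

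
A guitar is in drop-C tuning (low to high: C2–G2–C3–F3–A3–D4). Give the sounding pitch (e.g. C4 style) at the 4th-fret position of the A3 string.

C#4

Each fret is one semitone, so A3 + 4 = C#4.
(Equivalently spelled Db4.)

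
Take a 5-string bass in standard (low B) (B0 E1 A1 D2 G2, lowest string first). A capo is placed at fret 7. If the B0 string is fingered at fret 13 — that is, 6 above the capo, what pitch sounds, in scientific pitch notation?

The capo raises the open B0 by 7 semitones to F♯1; fretting 6 more gives B0 + 7 + 6 = B0 + 13 semitones = C2.

C2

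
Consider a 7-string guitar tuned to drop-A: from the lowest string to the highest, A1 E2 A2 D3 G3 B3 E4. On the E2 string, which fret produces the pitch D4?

22

D4 is 22 semitones above the open E2 (E–F–F#–G–…–C–C#–D), so it sits at fret 22.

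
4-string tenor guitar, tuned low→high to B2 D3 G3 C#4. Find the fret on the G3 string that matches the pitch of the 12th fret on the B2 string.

4

Fret 12 on B2 is MIDI 47 + 12 = 59 (B3). On the G3 string (open MIDI 55), that pitch is 59 − 55 = fret 4.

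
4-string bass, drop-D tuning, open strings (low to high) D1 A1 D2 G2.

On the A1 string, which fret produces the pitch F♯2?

F♯2 is 9 semitones above the open A1 (A–A#–B–C–C#–D–D#–E–F–F#), so it sits at fret 9.

9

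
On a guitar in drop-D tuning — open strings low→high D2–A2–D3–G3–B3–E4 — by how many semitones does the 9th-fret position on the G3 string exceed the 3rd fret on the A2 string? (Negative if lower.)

16 semitones

G3 at fret 9 → E4 (MIDI 64); A2 at fret 3 → C3 (MIDI 48).
64 − 48 = 16, so the two pitches are 16 semitones apart.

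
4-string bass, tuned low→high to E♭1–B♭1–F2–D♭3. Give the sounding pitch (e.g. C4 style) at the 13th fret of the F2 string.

G♭3

F2 is MIDI 41. Adding 13 gives 54, which is G♭3.
(Equivalently spelled F♯3.)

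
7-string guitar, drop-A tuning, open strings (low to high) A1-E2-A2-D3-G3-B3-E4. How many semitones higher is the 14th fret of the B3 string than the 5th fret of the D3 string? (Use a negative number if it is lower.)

18 semitones

B3 at fret 14 → C#5 (MIDI 73); D3 at fret 5 → G3 (MIDI 55).
73 − 55 = 18, so the two pitches are 18 semitones apart.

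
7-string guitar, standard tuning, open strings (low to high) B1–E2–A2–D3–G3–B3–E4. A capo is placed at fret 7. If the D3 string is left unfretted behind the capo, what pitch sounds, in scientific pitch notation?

A3

The capo raises the open D3 by 7 semitones to A3; fretting 0 more gives D3 + 7 + 0 = D3 + 7 semitones = A3.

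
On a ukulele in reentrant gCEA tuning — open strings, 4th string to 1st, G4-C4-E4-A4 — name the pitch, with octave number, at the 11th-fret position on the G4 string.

Each fret is one semitone, so G4 + 11 = F♯5.
(Equivalently spelled G♭5.)

F♯5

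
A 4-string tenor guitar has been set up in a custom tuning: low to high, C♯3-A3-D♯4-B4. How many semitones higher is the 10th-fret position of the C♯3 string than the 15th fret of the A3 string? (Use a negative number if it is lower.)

C♯3 at fret 10 → B3 (MIDI 59); A3 at fret 15 → C5 (MIDI 72).
59 − 72 = -13, so the two pitches are 13 semitones apart.

-13 semitones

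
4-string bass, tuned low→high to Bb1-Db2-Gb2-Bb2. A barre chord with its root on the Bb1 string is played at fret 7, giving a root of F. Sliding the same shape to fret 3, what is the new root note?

Db

Moving from fret 7 to fret 3 shifts the root by -4 semitones.
F down 4 semitones is Db.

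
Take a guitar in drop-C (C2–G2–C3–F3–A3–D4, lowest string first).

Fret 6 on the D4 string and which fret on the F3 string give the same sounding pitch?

D4 at fret 6 is D4 + 6 semitones = G♯4.
The open F3 string is 9 semitones below the open D4, so the same pitch on the F3 string lies at fret 6 + 9 = 15.

15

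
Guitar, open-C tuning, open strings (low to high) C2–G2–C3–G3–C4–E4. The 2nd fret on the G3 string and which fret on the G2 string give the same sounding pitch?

14

G3 at fret 2 is G3 + 2 semitones = A3.
The open G2 string is 12 semitones below the open G3, so the same pitch on the G2 string lies at fret 2 + 12 = 14.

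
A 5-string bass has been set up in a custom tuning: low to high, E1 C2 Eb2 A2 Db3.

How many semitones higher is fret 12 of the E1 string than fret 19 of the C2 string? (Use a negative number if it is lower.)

-15 semitones

E1 at fret 12 → E2 (MIDI 40); C2 at fret 19 → G3 (MIDI 55).
40 − 55 = -15, so the two pitches are 15 semitones apart.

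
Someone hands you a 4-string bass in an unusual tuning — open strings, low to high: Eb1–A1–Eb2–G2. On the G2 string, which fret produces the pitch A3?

14

A3 is 14 semitones above the open G2 (G–Ab–A–Bb–…–G–Ab–A), so it sits at fret 14.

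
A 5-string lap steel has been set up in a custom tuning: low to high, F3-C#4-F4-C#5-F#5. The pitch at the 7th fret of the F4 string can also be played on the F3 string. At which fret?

19

F4 at fret 7 is F4 + 7 semitones = C5.
The open F3 string is 12 semitones below the open F4, so the same pitch on the F3 string lies at fret 7 + 12 = 19.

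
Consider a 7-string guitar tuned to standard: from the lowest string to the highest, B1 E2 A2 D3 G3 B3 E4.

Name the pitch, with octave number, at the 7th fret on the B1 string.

B1 is MIDI 35. Adding 7 gives 42, which is F♯2.

F♯2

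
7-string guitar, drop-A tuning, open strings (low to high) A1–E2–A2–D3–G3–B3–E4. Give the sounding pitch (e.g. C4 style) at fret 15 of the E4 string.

The open E4 string plus 15 semitones: E–F–F#–G–…–F–F#–G.
The walk passes from B into C once, so the octave number goes from 4 to 5.

G5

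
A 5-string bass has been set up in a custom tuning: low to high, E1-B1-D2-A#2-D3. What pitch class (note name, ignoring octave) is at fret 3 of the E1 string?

Each fret is one semitone, so E1 + 3 = G.

G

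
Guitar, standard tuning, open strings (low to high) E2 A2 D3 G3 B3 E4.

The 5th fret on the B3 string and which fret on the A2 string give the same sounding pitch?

Fret 5 on B3 is MIDI 59 + 5 = 64 (E4). On the A2 string (open MIDI 45), that pitch is 64 − 45 = fret 19.

19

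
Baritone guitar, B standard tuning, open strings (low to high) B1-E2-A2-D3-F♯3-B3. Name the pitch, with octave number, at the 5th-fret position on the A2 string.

Each fret is one semitone, so A2 + 5 = D3.

D3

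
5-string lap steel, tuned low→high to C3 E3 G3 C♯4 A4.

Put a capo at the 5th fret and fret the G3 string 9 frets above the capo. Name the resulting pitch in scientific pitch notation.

The capo raises the open G3 by 5 semitones to C4; fretting 9 more gives G3 + 5 + 9 = G3 + 14 semitones = A4.

A4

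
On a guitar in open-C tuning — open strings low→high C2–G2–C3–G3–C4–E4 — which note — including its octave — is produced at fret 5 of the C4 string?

F4

Each fret is one semitone, so C4 + 5 = F4.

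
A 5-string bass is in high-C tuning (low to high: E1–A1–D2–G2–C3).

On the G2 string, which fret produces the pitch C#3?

C#3 is 6 semitones above the open G2 (G–G#–A–A#–B–C–C#), so it sits at fret 6.

6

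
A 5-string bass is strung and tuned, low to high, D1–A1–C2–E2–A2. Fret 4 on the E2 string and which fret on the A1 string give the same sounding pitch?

11

Fret 4 on E2 is MIDI 40 + 4 = 44 (Ab2). On the A1 string (open MIDI 33), that pitch is 44 − 33 = fret 11.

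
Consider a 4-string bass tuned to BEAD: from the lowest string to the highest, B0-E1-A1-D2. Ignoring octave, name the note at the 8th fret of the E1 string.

The open E1 string plus 8 semitones: E–F–F#–G–G#–A–A#–B–C.

C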